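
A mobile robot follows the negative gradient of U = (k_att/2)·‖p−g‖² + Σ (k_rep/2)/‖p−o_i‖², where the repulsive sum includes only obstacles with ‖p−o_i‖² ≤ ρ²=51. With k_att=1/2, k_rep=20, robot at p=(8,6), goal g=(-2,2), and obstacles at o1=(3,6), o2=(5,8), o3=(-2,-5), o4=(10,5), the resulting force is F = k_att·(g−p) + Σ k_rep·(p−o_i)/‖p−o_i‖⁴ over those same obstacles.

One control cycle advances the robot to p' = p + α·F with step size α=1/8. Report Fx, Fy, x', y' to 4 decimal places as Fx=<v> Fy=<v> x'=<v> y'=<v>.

F_att = 1/2·(g−p) = 1/2·(-10,-4) = (-5.0000,-2.0000)
o1: d²=25 ≤ ρ²=51; F_rep = 20·(5,0)/25² = (0.1600,0.0000)
o2: d²=13 ≤ ρ²=51; F_rep = 20·(3,-2)/13² = (0.3550,-0.2367)
o3: d²=221 > ρ²=51 → inactive
o4: d²=5 ≤ ρ²=51; F_rep = 20·(-2,1)/5² = (-1.6000,0.8000)
F = F_att + ΣF_rep = (-6.0850,-1.4367)
p' = p + 1/8·F = (7.2394,5.8204)

Fx=-6.0850 Fy=-1.4367 x'=7.2394 y'=5.8204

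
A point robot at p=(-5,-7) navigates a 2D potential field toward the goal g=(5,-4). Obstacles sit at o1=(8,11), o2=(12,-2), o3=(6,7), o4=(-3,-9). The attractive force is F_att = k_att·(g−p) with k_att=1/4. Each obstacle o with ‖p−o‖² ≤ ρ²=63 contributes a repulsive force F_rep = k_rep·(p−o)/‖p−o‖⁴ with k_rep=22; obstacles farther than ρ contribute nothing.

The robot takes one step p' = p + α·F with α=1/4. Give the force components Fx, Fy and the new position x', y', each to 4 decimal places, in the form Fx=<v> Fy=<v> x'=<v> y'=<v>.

Fx=1.8125 Fy=1.4375 x'=-4.5469 y'=-6.6406

F_att = 1/4·(g−p) = 1/4·(10,3) = (2.5000,0.7500)
o1: d²=493 > ρ²=63 → inactive
o2: d²=314 > ρ²=63 → inactive
o3: d²=317 > ρ²=63 → inactive
o4: d²=8 ≤ ρ²=63; F_rep = 22·(-2,2)/8² = (-0.6875,0.6875)
F = F_att + ΣF_rep = (1.8125,1.4375)
p' = p + 1/4·F = (-4.5469,-6.6406)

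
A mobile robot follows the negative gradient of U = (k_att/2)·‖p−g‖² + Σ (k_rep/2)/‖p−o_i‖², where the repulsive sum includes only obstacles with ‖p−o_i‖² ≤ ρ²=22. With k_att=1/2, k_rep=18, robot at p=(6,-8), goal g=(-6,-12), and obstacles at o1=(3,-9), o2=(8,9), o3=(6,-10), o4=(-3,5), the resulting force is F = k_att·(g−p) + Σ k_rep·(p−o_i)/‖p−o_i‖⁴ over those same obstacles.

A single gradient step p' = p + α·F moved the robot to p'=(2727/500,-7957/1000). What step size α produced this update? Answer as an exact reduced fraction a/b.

α = 1/10

F_att = 1/2·(g−p) = 1/2·(-12,-4) = (-6.0000,-2.0000)
o1: d²=10 ≤ ρ²=22; F_rep = 18·(3,1)/10² = (0.5400,0.1800)
o2: d²=293 > ρ²=22 → inactive
o3: d²=4 ≤ ρ²=22; F_rep = 18·(0,2)/4² = (0.0000,2.2500)
o4: d²=250 > ρ²=22 → inactive
F = F_att + ΣF_rep = (-5.4600,0.4300)
Δp = p'−p = (-0.5460,0.0430); α = Δx/Fx = (-273/500) / (-273/50) = 1/10
check: Δy/Fy = (43/1000) / (43/100) = 1/10 ✓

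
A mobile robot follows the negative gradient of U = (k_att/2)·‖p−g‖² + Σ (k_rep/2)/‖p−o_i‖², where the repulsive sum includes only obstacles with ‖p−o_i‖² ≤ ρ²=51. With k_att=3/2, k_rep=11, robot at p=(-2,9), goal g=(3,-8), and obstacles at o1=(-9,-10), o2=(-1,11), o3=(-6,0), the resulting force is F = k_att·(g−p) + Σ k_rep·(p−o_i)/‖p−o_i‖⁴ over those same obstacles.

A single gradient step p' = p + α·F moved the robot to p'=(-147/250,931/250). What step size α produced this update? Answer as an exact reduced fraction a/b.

F_att = 3/2·(g−p) = 3/2·(5,-17) = (7.5000,-25.5000)
o1: d²=410 > ρ²=51 → inactive
o2: d²=5 ≤ ρ²=51; F_rep = 11·(-1,-2)/5² = (-0.4400,-0.8800)
o3: d²=97 > ρ²=51 → inactive
F = F_att + ΣF_rep = (7.0600,-26.3800)
Δp = p'−p = (1.4120,-5.2760); α = Δx/Fx = (353/250) / (353/50) = 1/5
check: Δy/Fy = (-1319/250) / (-1319/50) = 1/5 ✓

α = 1/5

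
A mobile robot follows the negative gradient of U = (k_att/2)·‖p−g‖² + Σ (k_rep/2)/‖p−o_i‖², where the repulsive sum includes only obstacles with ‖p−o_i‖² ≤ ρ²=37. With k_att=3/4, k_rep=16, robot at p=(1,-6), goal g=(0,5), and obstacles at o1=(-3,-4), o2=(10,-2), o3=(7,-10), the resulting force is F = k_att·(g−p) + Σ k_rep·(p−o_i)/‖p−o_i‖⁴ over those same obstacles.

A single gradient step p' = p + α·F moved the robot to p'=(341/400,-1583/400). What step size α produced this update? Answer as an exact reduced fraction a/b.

F_att = 3/4·(g−p) = 3/4·(-1,11) = (-0.7500,8.2500)
o1: d²=20 ≤ ρ²=37; F_rep = 16·(4,-2)/20² = (0.1600,-0.0800)
o2: d²=97 > ρ²=37 → inactive
o3: d²=52 > ρ²=37 → inactive
F = F_att + ΣF_rep = (-0.5900,8.1700)
Δp = p'−p = (-0.1475,2.0425); α = Δx/Fx = (-59/400) / (-59/100) = 1/4
check: Δy/Fy = (817/400) / (817/100) = 1/4 ✓

α = 1/4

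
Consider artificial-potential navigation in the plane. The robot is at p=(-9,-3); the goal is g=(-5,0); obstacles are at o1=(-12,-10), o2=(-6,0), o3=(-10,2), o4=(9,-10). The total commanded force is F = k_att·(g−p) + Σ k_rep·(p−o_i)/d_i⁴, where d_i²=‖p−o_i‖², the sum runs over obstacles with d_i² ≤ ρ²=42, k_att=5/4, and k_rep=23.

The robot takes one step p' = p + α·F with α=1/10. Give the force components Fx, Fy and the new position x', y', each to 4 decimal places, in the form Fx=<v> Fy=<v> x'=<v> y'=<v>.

Fx=4.8211 Fy=3.3669 x'=-8.5179 y'=-2.6633

F_att = 5/4·(g−p) = 5/4·(4,3) = (5.0000,3.7500)
o1: d²=58 > ρ²=42 → inactive
o2: d²=18 ≤ ρ²=42; F_rep = 23·(-3,-3)/18² = (-0.2130,-0.2130)
o3: d²=26 ≤ ρ²=42; F_rep = 23·(1,-5)/26² = (0.0340,-0.1701)
o4: d²=373 > ρ²=42 → inactive
F = F_att + ΣF_rep = (4.8211,3.3669)
p' = p + 1/10·F = (-8.5179,-2.6633)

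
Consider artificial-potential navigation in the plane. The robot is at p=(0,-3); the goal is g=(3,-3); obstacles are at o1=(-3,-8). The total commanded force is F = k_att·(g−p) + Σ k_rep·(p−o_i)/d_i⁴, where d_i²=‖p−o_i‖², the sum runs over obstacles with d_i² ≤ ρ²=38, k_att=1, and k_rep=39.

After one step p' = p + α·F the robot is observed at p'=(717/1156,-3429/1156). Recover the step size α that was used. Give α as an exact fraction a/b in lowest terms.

α = 1/5

F_att = 1·(g−p) = 1·(3,0) = (3.0000,0.0000)
o1: d²=34 ≤ ρ²=38; F_rep = 39·(3,5)/34² = (0.1012,0.1687)
F = F_att + ΣF_rep = (3.1012,0.1687)
Δp = p'−p = (0.6202,0.0337); α = Δx/Fx = (717/1156) / (3585/1156) = 1/5
check: Δy/Fy = (39/1156) / (195/1156) = 1/5 ✓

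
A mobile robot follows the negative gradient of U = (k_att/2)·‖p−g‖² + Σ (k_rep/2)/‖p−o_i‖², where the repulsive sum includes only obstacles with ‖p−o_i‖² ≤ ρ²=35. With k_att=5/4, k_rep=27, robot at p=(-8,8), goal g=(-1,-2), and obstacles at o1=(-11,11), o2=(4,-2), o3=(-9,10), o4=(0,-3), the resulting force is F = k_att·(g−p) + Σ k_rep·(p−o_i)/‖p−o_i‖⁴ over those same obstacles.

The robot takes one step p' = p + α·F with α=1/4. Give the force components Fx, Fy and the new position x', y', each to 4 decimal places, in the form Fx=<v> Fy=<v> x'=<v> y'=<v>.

F_att = 5/4·(g−p) = 5/4·(7,-10) = (8.7500,-12.5000)
o1: d²=18 ≤ ρ²=35; F_rep = 27·(3,-3)/18² = (0.2500,-0.2500)
o2: d²=244 > ρ²=35 → inactive
o3: d²=5 ≤ ρ²=35; F_rep = 27·(1,-2)/5² = (1.0800,-2.1600)
o4: d²=185 > ρ²=35 → inactive
F = F_att + ΣF_rep = (10.0800,-14.9100)
p' = p + 1/4·F = (-5.4800,4.2725)

Fx=10.0800 Fy=-14.9100 x'=-5.4800 y'=4.2725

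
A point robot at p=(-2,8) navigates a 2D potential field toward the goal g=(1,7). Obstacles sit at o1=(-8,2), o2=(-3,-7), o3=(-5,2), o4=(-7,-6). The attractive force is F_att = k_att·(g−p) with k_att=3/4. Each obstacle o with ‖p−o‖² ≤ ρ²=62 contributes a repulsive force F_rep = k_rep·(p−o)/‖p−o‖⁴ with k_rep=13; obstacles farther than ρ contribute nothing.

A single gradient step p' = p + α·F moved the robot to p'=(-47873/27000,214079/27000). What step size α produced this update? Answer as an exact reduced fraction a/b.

α = 1/10

F_att = 3/4·(g−p) = 3/4·(3,-1) = (2.2500,-0.7500)
o1: d²=72 > ρ²=62 → inactive
o2: d²=226 > ρ²=62 → inactive
o3: d²=45 ≤ ρ²=62; F_rep = 13·(3,6)/45² = (0.0193,0.0385)
o4: d²=221 > ρ²=62 → inactive
F = F_att + ΣF_rep = (2.2693,-0.7115)
Δp = p'−p = (0.2269,-0.0711); α = Δx/Fx = (6127/27000) / (6127/2700) = 1/10
check: Δy/Fy = (-1921/27000) / (-1921/2700) = 1/10 ✓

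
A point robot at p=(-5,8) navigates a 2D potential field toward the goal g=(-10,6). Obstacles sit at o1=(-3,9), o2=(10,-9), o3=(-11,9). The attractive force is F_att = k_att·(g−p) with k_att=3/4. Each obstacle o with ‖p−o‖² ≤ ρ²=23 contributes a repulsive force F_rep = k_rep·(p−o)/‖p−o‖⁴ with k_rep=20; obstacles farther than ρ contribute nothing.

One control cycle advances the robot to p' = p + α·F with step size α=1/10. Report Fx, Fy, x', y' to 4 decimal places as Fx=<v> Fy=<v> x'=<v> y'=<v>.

F_att = 3/4·(g−p) = 3/4·(-5,-2) = (-3.7500,-1.5000)
o1: d²=5 ≤ ρ²=23; F_rep = 20·(-2,-1)/5² = (-1.6000,-0.8000)
o2: d²=514 > ρ²=23 → inactive
o3: d²=37 > ρ²=23 → inactive
F = F_att + ΣF_rep = (-5.3500,-2.3000)
p' = p + 1/10·F = (-5.5350,7.7700)

Fx=-5.3500 Fy=-2.3000 x'=-5.5350 y'=7.7700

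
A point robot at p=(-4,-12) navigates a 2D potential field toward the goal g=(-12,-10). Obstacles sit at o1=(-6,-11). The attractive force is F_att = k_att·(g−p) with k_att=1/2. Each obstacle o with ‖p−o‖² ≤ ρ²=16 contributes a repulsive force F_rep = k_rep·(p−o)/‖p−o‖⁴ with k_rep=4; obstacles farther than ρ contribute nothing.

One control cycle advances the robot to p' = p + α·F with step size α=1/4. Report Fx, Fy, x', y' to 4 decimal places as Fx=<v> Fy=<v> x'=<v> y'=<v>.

F_att = 1/2·(g−p) = 1/2·(-8,2) = (-4.0000,1.0000)
o1: d²=5 ≤ ρ²=16; F_rep = 4·(2,-1)/5² = (0.3200,-0.1600)
F = F_att + ΣF_rep = (-3.6800,0.8400)
p' = p + 1/4·F = (-4.9200,-11.7900)

Fx=-3.6800 Fy=0.8400 x'=-4.9200 y'=-11.7900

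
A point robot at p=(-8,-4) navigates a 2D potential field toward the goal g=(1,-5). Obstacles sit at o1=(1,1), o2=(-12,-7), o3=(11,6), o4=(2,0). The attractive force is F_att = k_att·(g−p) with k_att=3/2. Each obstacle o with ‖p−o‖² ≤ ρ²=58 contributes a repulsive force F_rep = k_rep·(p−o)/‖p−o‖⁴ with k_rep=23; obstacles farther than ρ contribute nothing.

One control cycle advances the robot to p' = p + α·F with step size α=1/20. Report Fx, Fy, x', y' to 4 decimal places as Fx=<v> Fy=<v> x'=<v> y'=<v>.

F_att = 3/2·(g−p) = 3/2·(9,-1) = (13.5000,-1.5000)
o1: d²=106 > ρ²=58 → inactive
o2: d²=25 ≤ ρ²=58; F_rep = 23·(4,3)/25² = (0.1472,0.1104)
o3: d²=461 > ρ²=58 → inactive
o4: d²=116 > ρ²=58 → inactive
F = F_att + ΣF_rep = (13.6472,-1.3896)
p' = p + 1/20·F = (-7.3176,-4.0695)

Fx=13.6472 Fy=-1.3896 x'=-7.3176 y'=-4.0695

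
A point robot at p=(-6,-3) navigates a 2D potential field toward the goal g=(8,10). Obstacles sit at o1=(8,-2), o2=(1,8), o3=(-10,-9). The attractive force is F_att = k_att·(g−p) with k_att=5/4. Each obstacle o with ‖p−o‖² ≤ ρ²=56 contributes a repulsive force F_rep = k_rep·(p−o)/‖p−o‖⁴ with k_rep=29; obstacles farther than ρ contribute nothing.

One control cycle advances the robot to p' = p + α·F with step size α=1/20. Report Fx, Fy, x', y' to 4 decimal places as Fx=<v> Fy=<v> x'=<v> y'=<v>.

F_att = 5/4·(g−p) = 5/4·(14,13) = (17.5000,16.2500)
o1: d²=197 > ρ²=56 → inactive
o2: d²=170 > ρ²=56 → inactive
o3: d²=52 ≤ ρ²=56; F_rep = 29·(4,6)/52² = (0.0429,0.0643)
F = F_att + ΣF_rep = (17.5429,16.3143)
p' = p + 1/20·F = (-5.1229,-2.1843)

Fx=17.5429 Fy=16.3143 x'=-5.1229 y'=-2.1843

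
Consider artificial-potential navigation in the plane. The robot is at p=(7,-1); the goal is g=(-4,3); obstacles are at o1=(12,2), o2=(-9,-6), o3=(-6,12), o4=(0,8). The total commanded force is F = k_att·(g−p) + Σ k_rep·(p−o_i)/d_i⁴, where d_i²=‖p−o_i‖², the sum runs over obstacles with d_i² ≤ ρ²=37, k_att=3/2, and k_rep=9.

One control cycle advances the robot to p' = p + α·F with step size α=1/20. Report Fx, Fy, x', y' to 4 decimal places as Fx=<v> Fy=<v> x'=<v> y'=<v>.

Fx=-16.5389 Fy=5.9766 x'=6.1731 y'=-0.7012

F_att = 3/2·(g−p) = 3/2·(-11,4) = (-16.5000,6.0000)
o1: d²=34 ≤ ρ²=37; F_rep = 9·(-5,-3)/34² = (-0.0389,-0.0234)
o2: d²=281 > ρ²=37 → inactive
o3: d²=338 > ρ²=37 → inactive
o4: d²=130 > ρ²=37 → inactive
F = F_att + ΣF_rep = (-16.5389,5.9766)
p' = p + 1/20·F = (6.1731,-0.7012)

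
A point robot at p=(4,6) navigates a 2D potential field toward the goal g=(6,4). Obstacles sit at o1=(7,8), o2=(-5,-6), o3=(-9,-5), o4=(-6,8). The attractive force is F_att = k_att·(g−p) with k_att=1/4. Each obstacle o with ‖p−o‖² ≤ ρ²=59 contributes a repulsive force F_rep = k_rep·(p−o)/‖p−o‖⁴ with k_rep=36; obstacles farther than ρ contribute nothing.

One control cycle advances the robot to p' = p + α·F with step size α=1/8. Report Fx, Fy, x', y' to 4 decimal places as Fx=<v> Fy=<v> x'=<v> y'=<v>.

Fx=-0.1391 Fy=-0.9260 x'=3.9826 y'=5.8842

F_att = 1/4·(g−p) = 1/4·(2,-2) = (0.5000,-0.5000)
o1: d²=13 ≤ ρ²=59; F_rep = 36·(-3,-2)/13² = (-0.6391,-0.4260)
o2: d²=225 > ρ²=59 → inactive
o3: d²=290 > ρ²=59 → inactive
o4: d²=104 > ρ²=59 → inactive
F = F_att + ΣF_rep = (-0.1391,-0.9260)
p' = p + 1/8·F = (3.9826,5.8842)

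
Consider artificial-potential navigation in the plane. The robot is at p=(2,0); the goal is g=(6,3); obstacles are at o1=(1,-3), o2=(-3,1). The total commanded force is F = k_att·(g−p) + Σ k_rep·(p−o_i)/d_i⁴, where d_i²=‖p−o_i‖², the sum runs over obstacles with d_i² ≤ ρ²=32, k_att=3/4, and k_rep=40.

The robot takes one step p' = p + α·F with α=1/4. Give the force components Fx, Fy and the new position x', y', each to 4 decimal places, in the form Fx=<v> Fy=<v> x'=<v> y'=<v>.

F_att = 3/4·(g−p) = 3/4·(4,3) = (3.0000,2.2500)
o1: d²=10 ≤ ρ²=32; F_rep = 40·(1,3)/10² = (0.4000,1.2000)
o2: d²=26 ≤ ρ²=32; F_rep = 40·(5,-1)/26² = (0.2959,-0.0592)
F = F_att + ΣF_rep = (3.6959,3.3908)
p' = p + 1/4·F = (2.9240,0.8477)

Fx=3.6959 Fy=3.3908 x'=2.9240 y'=0.8477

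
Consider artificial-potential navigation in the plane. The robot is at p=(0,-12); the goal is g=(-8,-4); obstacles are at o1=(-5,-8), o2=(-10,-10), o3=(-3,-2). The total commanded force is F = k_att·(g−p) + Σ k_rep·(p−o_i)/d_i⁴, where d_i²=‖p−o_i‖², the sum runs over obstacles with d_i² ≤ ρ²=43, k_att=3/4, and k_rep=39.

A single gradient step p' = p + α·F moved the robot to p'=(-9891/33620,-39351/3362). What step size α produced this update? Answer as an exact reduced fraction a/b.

α = 1/20

F_att = 3/4·(g−p) = 3/4·(-8,8) = (-6.0000,6.0000)
o1: d²=41 ≤ ρ²=43; F_rep = 39·(5,-4)/41² = (0.1160,-0.0928)
o2: d²=104 > ρ²=43 → inactive
o3: d²=109 > ρ²=43 → inactive
F = F_att + ΣF_rep = (-5.8840,5.9072)
Δp = p'−p = (-0.2942,0.2954); α = Δx/Fx = (-9891/33620) / (-9891/1681) = 1/20
check: Δy/Fy = (993/3362) / (9930/1681) = 1/20 ✓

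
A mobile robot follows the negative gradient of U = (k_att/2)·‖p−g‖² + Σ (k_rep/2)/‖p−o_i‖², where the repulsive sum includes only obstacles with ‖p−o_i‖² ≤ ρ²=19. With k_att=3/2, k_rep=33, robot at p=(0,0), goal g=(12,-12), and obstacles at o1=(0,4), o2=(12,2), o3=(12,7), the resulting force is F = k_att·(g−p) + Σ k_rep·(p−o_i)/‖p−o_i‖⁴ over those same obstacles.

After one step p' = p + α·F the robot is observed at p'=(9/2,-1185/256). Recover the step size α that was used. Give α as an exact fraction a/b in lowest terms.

F_att = 3/2·(g−p) = 3/2·(12,-12) = (18.0000,-18.0000)
o1: d²=16 ≤ ρ²=19; F_rep = 33·(0,-4)/16² = (0.0000,-0.5156)
o2: d²=148 > ρ²=19 → inactive
o3: d²=193 > ρ²=19 → inactive
F = F_att + ΣF_rep = (18.0000,-18.5156)
Δp = p'−p = (4.5000,-4.6289); α = Δx/Fx = (9/2) / (18) = 1/4
check: Δy/Fy = (-1185/256) / (-1185/64) = 1/4 ✓

α = 1/4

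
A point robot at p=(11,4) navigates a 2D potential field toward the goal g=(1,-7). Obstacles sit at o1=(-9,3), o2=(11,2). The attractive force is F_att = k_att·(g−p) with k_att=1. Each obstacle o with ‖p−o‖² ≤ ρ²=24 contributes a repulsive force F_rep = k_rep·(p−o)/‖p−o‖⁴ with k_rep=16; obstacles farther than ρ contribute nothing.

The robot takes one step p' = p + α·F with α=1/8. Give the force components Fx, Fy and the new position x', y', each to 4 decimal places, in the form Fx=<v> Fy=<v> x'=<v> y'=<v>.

F_att = 1·(g−p) = 1·(-10,-11) = (-10.0000,-11.0000)
o1: d²=401 > ρ²=24 → inactive
o2: d²=4 ≤ ρ²=24; F_rep = 16·(0,2)/4² = (0.0000,2.0000)
F = F_att + ΣF_rep = (-10.0000,-9.0000)
p' = p + 1/8·F = (9.7500,2.8750)

Fx=-10.0000 Fy=-9.0000 x'=9.7500 y'=2.8750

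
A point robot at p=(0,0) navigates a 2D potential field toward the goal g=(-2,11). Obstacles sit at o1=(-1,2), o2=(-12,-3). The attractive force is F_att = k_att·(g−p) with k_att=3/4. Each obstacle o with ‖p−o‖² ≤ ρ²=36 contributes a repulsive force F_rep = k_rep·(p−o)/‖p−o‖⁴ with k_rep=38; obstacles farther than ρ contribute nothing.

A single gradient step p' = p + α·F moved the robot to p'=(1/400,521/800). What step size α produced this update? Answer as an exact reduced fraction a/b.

F_att = 3/4·(g−p) = 3/4·(-2,11) = (-1.5000,8.2500)
o1: d²=5 ≤ ρ²=36; F_rep = 38·(1,-2)/5² = (1.5200,-3.0400)
o2: d²=153 > ρ²=36 → inactive
F = F_att + ΣF_rep = (0.0200,5.2100)
Δp = p'−p = (0.0025,0.6512); α = Δx/Fx = (1/400) / (1/50) = 1/8
check: Δy/Fy = (521/800) / (521/100) = 1/8 ✓

α = 1/8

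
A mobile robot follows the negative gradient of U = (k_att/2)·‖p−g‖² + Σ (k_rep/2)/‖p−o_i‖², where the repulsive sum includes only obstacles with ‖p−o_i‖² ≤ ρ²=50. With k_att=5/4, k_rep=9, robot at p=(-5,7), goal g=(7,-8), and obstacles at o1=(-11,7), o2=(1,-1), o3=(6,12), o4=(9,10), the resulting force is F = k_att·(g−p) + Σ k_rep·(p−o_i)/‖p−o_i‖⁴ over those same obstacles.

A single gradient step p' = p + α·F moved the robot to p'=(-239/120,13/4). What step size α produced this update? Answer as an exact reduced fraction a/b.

α = 1/5

F_att = 5/4·(g−p) = 5/4·(12,-15) = (15.0000,-18.7500)
o1: d²=36 ≤ ρ²=50; F_rep = 9·(6,0)/36² = (0.0417,0.0000)
o2: d²=100 > ρ²=50 → inactive
o3: d²=146 > ρ²=50 → inactive
o4: d²=205 > ρ²=50 → inactive
F = F_att + ΣF_rep = (15.0417,-18.7500)
Δp = p'−p = (3.0083,-3.7500); α = Δx/Fx = (361/120) / (361/24) = 1/5
check: Δy/Fy = (-15/4) / (-75/4) = 1/5 ✓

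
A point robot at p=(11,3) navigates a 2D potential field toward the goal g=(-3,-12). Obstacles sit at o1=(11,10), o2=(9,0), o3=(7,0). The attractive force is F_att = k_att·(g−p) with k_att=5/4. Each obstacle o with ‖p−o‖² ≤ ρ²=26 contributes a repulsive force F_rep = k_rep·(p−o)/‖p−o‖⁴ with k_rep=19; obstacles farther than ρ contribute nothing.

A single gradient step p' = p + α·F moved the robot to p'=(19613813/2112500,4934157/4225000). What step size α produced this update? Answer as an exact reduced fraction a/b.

α = 1/10

F_att = 5/4·(g−p) = 5/4·(-14,-15) = (-17.5000,-18.7500)
o1: d²=49 > ρ²=26 → inactive
o2: d²=13 ≤ ρ²=26; F_rep = 19·(2,3)/13² = (0.2249,0.3373)
o3: d²=25 ≤ ρ²=26; F_rep = 19·(4,3)/25² = (0.1216,0.0912)
F = F_att + ΣF_rep = (-17.1535,-18.3215)
Δp = p'−p = (-1.7154,-1.8322); α = Δx/Fx = (-3623687/2112500) / (-3623687/211250) = 1/10
check: Δy/Fy = (-7740843/4225000) / (-7740843/422500) = 1/10 ✓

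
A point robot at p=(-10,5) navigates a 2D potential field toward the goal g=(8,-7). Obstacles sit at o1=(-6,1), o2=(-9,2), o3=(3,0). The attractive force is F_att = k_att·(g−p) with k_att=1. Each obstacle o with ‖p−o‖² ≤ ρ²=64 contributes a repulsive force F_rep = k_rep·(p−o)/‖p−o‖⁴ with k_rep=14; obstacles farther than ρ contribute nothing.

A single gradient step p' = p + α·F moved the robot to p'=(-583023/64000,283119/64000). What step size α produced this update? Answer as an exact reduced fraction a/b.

α = 1/20

F_att = 1·(g−p) = 1·(18,-12) = (18.0000,-12.0000)
o1: d²=32 ≤ ρ²=64; F_rep = 14·(-4,4)/32² = (-0.0547,0.0547)
o2: d²=10 ≤ ρ²=64; F_rep = 14·(-1,3)/10² = (-0.1400,0.4200)
o3: d²=194 > ρ²=64 → inactive
F = F_att + ΣF_rep = (17.8053,-11.5253)
Δp = p'−p = (0.8903,-0.5763); α = Δx/Fx = (56977/64000) / (56977/3200) = 1/20
check: Δy/Fy = (-36881/64000) / (-36881/3200) = 1/20 ✓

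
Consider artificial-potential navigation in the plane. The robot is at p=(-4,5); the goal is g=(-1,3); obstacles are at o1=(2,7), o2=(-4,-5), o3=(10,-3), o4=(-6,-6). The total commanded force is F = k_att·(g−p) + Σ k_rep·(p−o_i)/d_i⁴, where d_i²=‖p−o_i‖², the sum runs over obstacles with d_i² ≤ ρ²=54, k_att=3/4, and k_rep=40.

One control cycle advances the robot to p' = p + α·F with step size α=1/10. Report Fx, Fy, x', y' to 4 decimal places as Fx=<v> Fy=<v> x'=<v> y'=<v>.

Fx=2.1000 Fy=-1.5500 x'=-3.7900 y'=4.8450

F_att = 3/4·(g−p) = 3/4·(3,-2) = (2.2500,-1.5000)
o1: d²=40 ≤ ρ²=54; F_rep = 40·(-6,-2)/40² = (-0.1500,-0.0500)
o2: d²=100 > ρ²=54 → inactive
o3: d²=260 > ρ²=54 → inactive
o4: d²=125 > ρ²=54 → inactive
F = F_att + ΣF_rep = (2.1000,-1.5500)
p' = p + 1/10·F = (-3.7900,4.8450)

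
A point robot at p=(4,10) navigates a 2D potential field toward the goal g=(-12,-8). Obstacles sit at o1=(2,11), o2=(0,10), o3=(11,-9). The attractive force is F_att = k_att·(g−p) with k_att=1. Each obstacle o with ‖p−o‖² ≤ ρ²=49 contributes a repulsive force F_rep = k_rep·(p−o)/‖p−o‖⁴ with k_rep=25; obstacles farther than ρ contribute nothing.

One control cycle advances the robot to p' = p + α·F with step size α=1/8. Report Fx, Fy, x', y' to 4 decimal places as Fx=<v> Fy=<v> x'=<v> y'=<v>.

Fx=-13.6094 Fy=-19.0000 x'=2.2988 y'=7.6250

F_att = 1·(g−p) = 1·(-16,-18) = (-16.0000,-18.0000)
o1: d²=5 ≤ ρ²=49; F_rep = 25·(2,-1)/5² = (2.0000,-1.0000)
o2: d²=16 ≤ ρ²=49; F_rep = 25·(4,0)/16² = (0.3906,0.0000)
o3: d²=410 > ρ²=49 → inactive
F = F_att + ΣF_rep = (-13.6094,-19.0000)
p' = p + 1/8·F = (2.2988,7.6250)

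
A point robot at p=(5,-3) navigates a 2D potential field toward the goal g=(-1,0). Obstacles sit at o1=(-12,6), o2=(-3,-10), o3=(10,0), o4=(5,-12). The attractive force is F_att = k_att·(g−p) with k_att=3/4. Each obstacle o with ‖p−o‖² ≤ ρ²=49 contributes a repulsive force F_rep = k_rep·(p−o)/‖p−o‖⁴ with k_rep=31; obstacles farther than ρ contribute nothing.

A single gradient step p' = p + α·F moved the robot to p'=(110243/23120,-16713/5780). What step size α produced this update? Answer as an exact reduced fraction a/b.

α = 1/20

F_att = 3/4·(g−p) = 3/4·(-6,3) = (-4.5000,2.2500)
o1: d²=370 > ρ²=49 → inactive
o2: d²=113 > ρ²=49 → inactive
o3: d²=34 ≤ ρ²=49; F_rep = 31·(-5,-3)/34² = (-0.1341,-0.0804)
o4: d²=81 > ρ²=49 → inactive
F = F_att + ΣF_rep = (-4.6341,2.1696)
Δp = p'−p = (-0.2317,0.1085); α = Δx/Fx = (-5357/23120) / (-5357/1156) = 1/20
check: Δy/Fy = (627/5780) / (627/289) = 1/20 ✓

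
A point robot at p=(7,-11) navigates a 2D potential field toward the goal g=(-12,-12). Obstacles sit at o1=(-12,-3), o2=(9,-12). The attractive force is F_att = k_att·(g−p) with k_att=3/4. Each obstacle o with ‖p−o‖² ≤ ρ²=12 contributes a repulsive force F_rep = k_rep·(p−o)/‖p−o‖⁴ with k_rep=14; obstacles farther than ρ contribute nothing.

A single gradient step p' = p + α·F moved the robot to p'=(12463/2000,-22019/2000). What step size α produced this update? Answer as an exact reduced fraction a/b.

F_att = 3/4·(g−p) = 3/4·(-19,-1) = (-14.2500,-0.7500)
o1: d²=425 > ρ²=12 → inactive
o2: d²=5 ≤ ρ²=12; F_rep = 14·(-2,1)/5² = (-1.1200,0.5600)
F = F_att + ΣF_rep = (-15.3700,-0.1900)
Δp = p'−p = (-0.7685,-0.0095); α = Δx/Fx = (-1537/2000) / (-1537/100) = 1/20
check: Δy/Fy = (-19/2000) / (-19/100) = 1/20 ✓

α = 1/20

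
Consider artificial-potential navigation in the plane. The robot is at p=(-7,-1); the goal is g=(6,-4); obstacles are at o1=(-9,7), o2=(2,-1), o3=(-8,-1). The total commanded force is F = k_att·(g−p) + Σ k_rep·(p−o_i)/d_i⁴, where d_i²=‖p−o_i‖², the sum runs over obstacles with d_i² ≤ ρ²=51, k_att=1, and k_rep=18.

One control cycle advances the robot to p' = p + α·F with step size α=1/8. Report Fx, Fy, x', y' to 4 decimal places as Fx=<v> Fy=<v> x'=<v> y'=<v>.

Fx=31.0000 Fy=-3.0000 x'=-3.1250 y'=-1.3750

F_att = 1·(g−p) = 1·(13,-3) = (13.0000,-3.0000)
o1: d²=68 > ρ²=51 → inactive
o2: d²=81 > ρ²=51 → inactive
o3: d²=1 ≤ ρ²=51; F_rep = 18·(1,0)/1² = (18.0000,0.0000)
F = F_att + ΣF_rep = (31.0000,-3.0000)
p' = p + 1/8·F = (-3.1250,-1.3750)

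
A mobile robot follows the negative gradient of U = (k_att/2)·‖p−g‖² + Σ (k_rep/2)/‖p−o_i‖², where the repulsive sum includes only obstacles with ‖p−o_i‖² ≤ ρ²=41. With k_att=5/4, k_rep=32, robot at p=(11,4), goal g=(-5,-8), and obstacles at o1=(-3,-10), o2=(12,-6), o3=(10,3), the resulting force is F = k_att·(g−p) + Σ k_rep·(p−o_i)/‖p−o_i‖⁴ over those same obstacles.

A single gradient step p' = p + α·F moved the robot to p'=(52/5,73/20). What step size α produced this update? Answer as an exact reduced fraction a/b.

F_att = 5/4·(g−p) = 5/4·(-16,-12) = (-20.0000,-15.0000)
o1: d²=392 > ρ²=41 → inactive
o2: d²=101 > ρ²=41 → inactive
o3: d²=2 ≤ ρ²=41; F_rep = 32·(1,1)/2² = (8.0000,8.0000)
F = F_att + ΣF_rep = (-12.0000,-7.0000)
Δp = p'−p = (-0.6000,-0.3500); α = Δx/Fx = (-3/5) / (-12) = 1/20
check: Δy/Fy = (-7/20) / (-7) = 1/20 ✓

α = 1/20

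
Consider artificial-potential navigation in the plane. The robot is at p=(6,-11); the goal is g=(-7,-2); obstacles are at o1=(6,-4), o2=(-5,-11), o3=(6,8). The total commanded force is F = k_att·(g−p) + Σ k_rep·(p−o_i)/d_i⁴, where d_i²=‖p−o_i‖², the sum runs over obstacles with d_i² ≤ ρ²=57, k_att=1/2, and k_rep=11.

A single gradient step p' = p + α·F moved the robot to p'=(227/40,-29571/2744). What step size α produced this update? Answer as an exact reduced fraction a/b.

α = 1/20

F_att = 1/2·(g−p) = 1/2·(-13,9) = (-6.5000,4.5000)
o1: d²=49 ≤ ρ²=57; F_rep = 11·(0,-7)/49² = (0.0000,-0.0321)
o2: d²=121 > ρ²=57 → inactive
o3: d²=361 > ρ²=57 → inactive
F = F_att + ΣF_rep = (-6.5000,4.4679)
Δp = p'−p = (-0.3250,0.2234); α = Δx/Fx = (-13/40) / (-13/2) = 1/20
check: Δy/Fy = (613/2744) / (3065/686) = 1/20 ✓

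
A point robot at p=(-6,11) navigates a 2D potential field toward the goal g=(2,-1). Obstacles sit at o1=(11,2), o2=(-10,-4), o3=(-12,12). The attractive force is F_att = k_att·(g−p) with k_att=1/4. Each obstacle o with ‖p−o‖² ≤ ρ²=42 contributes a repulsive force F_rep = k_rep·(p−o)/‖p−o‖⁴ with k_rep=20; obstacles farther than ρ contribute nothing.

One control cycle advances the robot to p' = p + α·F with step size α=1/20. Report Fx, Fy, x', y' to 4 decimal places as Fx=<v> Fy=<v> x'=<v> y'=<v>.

Fx=2.0877 Fy=-3.0146 x'=-5.8956 y'=10.8493

F_att = 1/4·(g−p) = 1/4·(8,-12) = (2.0000,-3.0000)
o1: d²=370 > ρ²=42 → inactive
o2: d²=241 > ρ²=42 → inactive
o3: d²=37 ≤ ρ²=42; F_rep = 20·(6,-1)/37² = (0.0877,-0.0146)
F = F_att + ΣF_rep = (2.0877,-3.0146)
p' = p + 1/20·F = (-5.8956,10.8493)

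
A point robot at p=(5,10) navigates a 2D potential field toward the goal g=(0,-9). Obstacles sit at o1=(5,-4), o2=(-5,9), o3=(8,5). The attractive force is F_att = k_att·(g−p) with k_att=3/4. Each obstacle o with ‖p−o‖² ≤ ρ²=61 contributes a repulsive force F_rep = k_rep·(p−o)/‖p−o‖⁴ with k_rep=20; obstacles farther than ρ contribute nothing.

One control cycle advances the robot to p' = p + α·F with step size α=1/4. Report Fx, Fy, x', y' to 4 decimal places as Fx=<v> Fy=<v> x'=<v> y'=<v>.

F_att = 3/4·(g−p) = 3/4·(-5,-19) = (-3.7500,-14.2500)
o1: d²=196 > ρ²=61 → inactive
o2: d²=101 > ρ²=61 → inactive
o3: d²=34 ≤ ρ²=61; F_rep = 20·(-3,5)/34² = (-0.0519,0.0865)
F = F_att + ΣF_rep = (-3.8019,-14.1635)
p' = p + 1/4·F = (4.0495,6.4591)

Fx=-3.8019 Fy=-14.1635 x'=4.0495 y'=6.4591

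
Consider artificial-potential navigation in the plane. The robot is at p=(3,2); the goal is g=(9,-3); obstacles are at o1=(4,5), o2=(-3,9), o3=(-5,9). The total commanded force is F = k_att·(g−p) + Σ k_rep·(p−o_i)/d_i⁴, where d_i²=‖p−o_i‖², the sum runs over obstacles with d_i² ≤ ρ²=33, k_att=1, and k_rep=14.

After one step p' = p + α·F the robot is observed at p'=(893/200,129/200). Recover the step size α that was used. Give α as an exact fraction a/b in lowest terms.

α = 1/4

F_att = 1·(g−p) = 1·(6,-5) = (6.0000,-5.0000)
o1: d²=10 ≤ ρ²=33; F_rep = 14·(-1,-3)/10² = (-0.1400,-0.4200)
o2: d²=85 > ρ²=33 → inactive
o3: d²=113 > ρ²=33 → inactive
F = F_att + ΣF_rep = (5.8600,-5.4200)
Δp = p'−p = (1.4650,-1.3550); α = Δx/Fx = (293/200) / (293/50) = 1/4
check: Δy/Fy = (-271/200) / (-271/50) = 1/4 ✓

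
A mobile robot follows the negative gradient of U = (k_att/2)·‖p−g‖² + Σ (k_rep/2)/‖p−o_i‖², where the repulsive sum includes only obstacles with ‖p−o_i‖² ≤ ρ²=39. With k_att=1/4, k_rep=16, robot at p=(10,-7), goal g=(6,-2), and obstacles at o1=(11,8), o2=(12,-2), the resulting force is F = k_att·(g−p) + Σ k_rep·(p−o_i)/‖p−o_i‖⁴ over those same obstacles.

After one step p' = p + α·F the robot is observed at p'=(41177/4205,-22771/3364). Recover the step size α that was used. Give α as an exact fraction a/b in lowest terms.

α = 1/5

F_att = 1/4·(g−p) = 1/4·(-4,5) = (-1.0000,1.2500)
o1: d²=226 > ρ²=39 → inactive
o2: d²=29 ≤ ρ²=39; F_rep = 16·(-2,-5)/29² = (-0.0380,-0.0951)
F = F_att + ΣF_rep = (-1.0380,1.1549)
Δp = p'−p = (-0.2076,0.2310); α = Δx/Fx = (-873/4205) / (-873/841) = 1/5
check: Δy/Fy = (777/3364) / (3885/3364) = 1/5 ✓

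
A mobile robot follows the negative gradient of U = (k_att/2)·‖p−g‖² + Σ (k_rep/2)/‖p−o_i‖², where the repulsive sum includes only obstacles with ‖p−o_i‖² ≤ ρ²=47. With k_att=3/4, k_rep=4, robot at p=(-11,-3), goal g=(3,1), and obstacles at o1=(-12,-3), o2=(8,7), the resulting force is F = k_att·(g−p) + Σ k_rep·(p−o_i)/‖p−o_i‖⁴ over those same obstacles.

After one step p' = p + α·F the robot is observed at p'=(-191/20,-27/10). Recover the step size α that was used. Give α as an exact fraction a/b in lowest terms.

α = 1/10

F_att = 3/4·(g−p) = 3/4·(14,4) = (10.5000,3.0000)
o1: d²=1 ≤ ρ²=47; F_rep = 4·(1,0)/1² = (4.0000,0.0000)
o2: d²=461 > ρ²=47 → inactive
F = F_att + ΣF_rep = (14.5000,3.0000)
Δp = p'−p = (1.4500,0.3000); α = Δx/Fx = (29/20) / (29/2) = 1/10
check: Δy/Fy = (3/10) / (3) = 1/10 ✓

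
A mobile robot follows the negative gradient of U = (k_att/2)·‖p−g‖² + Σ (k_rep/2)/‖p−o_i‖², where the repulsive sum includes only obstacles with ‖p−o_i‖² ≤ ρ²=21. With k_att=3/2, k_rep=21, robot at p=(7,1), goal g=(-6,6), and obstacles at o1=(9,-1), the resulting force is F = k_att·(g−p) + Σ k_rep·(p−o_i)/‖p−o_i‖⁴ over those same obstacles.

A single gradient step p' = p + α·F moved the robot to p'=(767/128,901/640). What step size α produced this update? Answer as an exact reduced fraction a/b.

F_att = 3/2·(g−p) = 3/2·(-13,5) = (-19.5000,7.5000)
o1: d²=8 ≤ ρ²=21; F_rep = 21·(-2,2)/8² = (-0.6562,0.6562)
F = F_att + ΣF_rep = (-20.1562,8.1562)
Δp = p'−p = (-1.0078,0.4078); α = Δx/Fx = (-129/128) / (-645/32) = 1/20
check: Δy/Fy = (261/640) / (261/32) = 1/20 ✓

α = 1/20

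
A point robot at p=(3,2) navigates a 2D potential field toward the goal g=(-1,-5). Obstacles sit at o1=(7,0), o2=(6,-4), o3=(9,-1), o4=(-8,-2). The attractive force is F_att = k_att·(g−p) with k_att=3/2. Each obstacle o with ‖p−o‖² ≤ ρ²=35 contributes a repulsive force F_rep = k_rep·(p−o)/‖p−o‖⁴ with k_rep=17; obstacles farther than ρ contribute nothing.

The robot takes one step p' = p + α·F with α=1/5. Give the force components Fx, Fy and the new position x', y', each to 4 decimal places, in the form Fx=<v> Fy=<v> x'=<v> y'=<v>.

F_att = 3/2·(g−p) = 3/2·(-4,-7) = (-6.0000,-10.5000)
o1: d²=20 ≤ ρ²=35; F_rep = 17·(-4,2)/20² = (-0.1700,0.0850)
o2: d²=45 > ρ²=35 → inactive
o3: d²=45 > ρ²=35 → inactive
o4: d²=137 > ρ²=35 → inactive
F = F_att + ΣF_rep = (-6.1700,-10.4150)
p' = p + 1/5·F = (1.7660,-0.0830)

Fx=-6.1700 Fy=-10.4150 x'=1.7660 y'=-0.0830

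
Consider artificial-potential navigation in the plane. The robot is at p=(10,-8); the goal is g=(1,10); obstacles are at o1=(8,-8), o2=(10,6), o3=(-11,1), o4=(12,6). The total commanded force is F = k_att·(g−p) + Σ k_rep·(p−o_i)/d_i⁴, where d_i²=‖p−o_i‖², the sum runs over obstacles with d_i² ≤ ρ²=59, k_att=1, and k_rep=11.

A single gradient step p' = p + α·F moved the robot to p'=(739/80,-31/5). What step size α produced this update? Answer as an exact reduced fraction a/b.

F_att = 1·(g−p) = 1·(-9,18) = (-9.0000,18.0000)
o1: d²=4 ≤ ρ²=59; F_rep = 11·(2,0)/4² = (1.3750,0.0000)
o2: d²=196 > ρ²=59 → inactive
o3: d²=522 > ρ²=59 → inactive
o4: d²=200 > ρ²=59 → inactive
F = F_att + ΣF_rep = (-7.6250,18.0000)
Δp = p'−p = (-0.7625,1.8000); α = Δx/Fx = (-61/80) / (-61/8) = 1/10
check: Δy/Fy = (9/5) / (18) = 1/10 ✓

α = 1/10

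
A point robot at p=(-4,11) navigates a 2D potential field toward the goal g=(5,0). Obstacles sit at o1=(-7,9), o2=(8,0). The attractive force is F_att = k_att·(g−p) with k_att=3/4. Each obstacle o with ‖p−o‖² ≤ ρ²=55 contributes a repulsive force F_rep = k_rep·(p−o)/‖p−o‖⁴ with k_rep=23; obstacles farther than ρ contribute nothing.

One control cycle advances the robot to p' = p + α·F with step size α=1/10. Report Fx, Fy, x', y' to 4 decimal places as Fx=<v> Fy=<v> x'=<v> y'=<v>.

Fx=7.1583 Fy=-7.9778 x'=-3.2842 y'=10.2022

F_att = 3/4·(g−p) = 3/4·(9,-11) = (6.7500,-8.2500)
o1: d²=13 ≤ ρ²=55; F_rep = 23·(3,2)/13² = (0.4083,0.2722)
o2: d²=265 > ρ²=55 → inactive
F = F_att + ΣF_rep = (7.1583,-7.9778)
p' = p + 1/10·F = (-3.2842,10.2022)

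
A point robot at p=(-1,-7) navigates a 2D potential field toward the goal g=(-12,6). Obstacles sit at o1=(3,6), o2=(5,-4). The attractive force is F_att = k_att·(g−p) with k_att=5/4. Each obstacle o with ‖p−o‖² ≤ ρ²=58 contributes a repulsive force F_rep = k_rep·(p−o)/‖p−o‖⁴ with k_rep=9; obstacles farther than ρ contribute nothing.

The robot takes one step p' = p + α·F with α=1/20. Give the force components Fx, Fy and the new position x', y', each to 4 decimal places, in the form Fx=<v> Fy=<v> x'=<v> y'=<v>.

F_att = 5/4·(g−p) = 5/4·(-11,13) = (-13.7500,16.2500)
o1: d²=185 > ρ²=58 → inactive
o2: d²=45 ≤ ρ²=58; F_rep = 9·(-6,-3)/45² = (-0.0267,-0.0133)
F = F_att + ΣF_rep = (-13.7767,16.2367)
p' = p + 1/20·F = (-1.6888,-6.1882)

Fx=-13.7767 Fy=16.2367 x'=-1.6888 y'=-6.1882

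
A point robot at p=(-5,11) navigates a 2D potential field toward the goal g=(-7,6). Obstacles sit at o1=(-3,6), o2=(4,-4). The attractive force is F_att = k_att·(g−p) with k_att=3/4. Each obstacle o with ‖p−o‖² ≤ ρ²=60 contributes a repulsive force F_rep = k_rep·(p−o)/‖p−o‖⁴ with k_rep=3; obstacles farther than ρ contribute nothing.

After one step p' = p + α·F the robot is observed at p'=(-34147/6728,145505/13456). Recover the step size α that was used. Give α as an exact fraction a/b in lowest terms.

α = 1/20

F_att = 3/4·(g−p) = 3/4·(-2,-5) = (-1.5000,-3.7500)
o1: d²=29 ≤ ρ²=60; F_rep = 3·(-2,5)/29² = (-0.0071,0.0178)
o2: d²=306 > ρ²=60 → inactive
F = F_att + ΣF_rep = (-1.5071,-3.7322)
Δp = p'−p = (-0.0754,-0.1866); α = Δx/Fx = (-507/6728) / (-2535/1682) = 1/20
check: Δy/Fy = (-2511/13456) / (-12555/3364) = 1/20 ✓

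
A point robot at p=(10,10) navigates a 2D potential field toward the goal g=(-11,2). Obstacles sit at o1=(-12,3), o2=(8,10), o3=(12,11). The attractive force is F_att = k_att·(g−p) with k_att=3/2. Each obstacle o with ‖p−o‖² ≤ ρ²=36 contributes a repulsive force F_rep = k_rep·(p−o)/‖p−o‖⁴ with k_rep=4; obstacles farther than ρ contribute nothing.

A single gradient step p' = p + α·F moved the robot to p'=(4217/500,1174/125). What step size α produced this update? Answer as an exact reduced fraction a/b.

α = 1/20

F_att = 3/2·(g−p) = 3/2·(-21,-8) = (-31.5000,-12.0000)
o1: d²=533 > ρ²=36 → inactive
o2: d²=4 ≤ ρ²=36; F_rep = 4·(2,0)/4² = (0.5000,0.0000)
o3: d²=5 ≤ ρ²=36; F_rep = 4·(-2,-1)/5² = (-0.3200,-0.1600)
F = F_att + ΣF_rep = (-31.3200,-12.1600)
Δp = p'−p = (-1.5660,-0.6080); α = Δx/Fx = (-783/500) / (-783/25) = 1/20
check: Δy/Fy = (-76/125) / (-304/25) = 1/20 ✓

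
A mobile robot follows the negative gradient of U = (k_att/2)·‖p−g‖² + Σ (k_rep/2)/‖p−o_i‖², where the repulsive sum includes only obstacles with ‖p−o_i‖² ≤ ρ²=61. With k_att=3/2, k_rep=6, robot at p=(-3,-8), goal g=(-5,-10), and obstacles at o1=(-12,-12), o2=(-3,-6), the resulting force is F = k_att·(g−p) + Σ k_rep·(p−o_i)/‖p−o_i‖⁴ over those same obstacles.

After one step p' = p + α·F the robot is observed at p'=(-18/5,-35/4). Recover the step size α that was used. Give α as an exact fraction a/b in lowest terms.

F_att = 3/2·(g−p) = 3/2·(-2,-2) = (-3.0000,-3.0000)
o1: d²=97 > ρ²=61 → inactive
o2: d²=4 ≤ ρ²=61; F_rep = 6·(0,-2)/4² = (0.0000,-0.7500)
F = F_att + ΣF_rep = (-3.0000,-3.7500)
Δp = p'−p = (-0.6000,-0.7500); α = Δx/Fx = (-3/5) / (-3) = 1/5
check: Δy/Fy = (-3/4) / (-15/4) = 1/5 ✓

α = 1/5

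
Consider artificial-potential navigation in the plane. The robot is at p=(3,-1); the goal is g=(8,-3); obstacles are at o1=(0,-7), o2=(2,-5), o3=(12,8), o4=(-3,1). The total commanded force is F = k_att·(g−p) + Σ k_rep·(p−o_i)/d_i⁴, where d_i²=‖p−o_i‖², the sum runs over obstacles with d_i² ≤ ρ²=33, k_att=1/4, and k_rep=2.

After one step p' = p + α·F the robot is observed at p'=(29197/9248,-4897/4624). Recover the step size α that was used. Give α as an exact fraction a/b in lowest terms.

α = 1/8

F_att = 1/4·(g−p) = 1/4·(5,-2) = (1.2500,-0.5000)
o1: d²=45 > ρ²=33 → inactive
o2: d²=17 ≤ ρ²=33; F_rep = 2·(1,4)/17² = (0.0069,0.0277)
o3: d²=162 > ρ²=33 → inactive
o4: d²=40 > ρ²=33 → inactive
F = F_att + ΣF_rep = (1.2569,-0.4723)
Δp = p'−p = (0.1571,-0.0590); α = Δx/Fx = (1453/9248) / (1453/1156) = 1/8
check: Δy/Fy = (-273/4624) / (-273/578) = 1/8 ✓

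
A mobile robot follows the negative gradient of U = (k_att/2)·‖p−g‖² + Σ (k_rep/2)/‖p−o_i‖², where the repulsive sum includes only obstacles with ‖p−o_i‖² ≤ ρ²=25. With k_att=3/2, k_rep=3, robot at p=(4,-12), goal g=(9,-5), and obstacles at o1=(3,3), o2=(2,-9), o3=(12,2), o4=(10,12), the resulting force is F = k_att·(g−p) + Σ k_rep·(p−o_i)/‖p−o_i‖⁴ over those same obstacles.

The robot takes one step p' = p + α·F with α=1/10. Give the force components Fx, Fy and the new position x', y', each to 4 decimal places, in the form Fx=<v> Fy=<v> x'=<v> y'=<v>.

Fx=7.5355 Fy=10.4467 x'=4.7536 y'=-10.9553

F_att = 3/2·(g−p) = 3/2·(5,7) = (7.5000,10.5000)
o1: d²=226 > ρ²=25 → inactive
o2: d²=13 ≤ ρ²=25; F_rep = 3·(2,-3)/13² = (0.0355,-0.0533)
o3: d²=260 > ρ²=25 → inactive
o4: d²=612 > ρ²=25 → inactive
F = F_att + ΣF_rep = (7.5355,10.4467)
p' = p + 1/10·F = (4.7536,-10.9553)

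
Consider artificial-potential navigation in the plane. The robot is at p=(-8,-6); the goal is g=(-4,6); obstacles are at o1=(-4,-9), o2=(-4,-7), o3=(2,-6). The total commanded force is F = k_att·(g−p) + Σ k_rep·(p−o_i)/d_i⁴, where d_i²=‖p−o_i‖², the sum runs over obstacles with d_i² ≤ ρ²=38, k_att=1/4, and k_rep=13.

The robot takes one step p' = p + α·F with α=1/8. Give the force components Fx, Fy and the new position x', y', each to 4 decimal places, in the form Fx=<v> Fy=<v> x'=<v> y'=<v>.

Fx=0.7369 Fy=3.1074 x'=-7.9079 y'=-5.6116

F_att = 1/4·(g−p) = 1/4·(4,12) = (1.0000,3.0000)
o1: d²=25 ≤ ρ²=38; F_rep = 13·(-4,3)/25² = (-0.0832,0.0624)
o2: d²=17 ≤ ρ²=38; F_rep = 13·(-4,1)/17² = (-0.1799,0.0450)
o3: d²=100 > ρ²=38 → inactive
F = F_att + ΣF_rep = (0.7369,3.1074)
p' = p + 1/8·F = (-7.9079,-5.6116)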